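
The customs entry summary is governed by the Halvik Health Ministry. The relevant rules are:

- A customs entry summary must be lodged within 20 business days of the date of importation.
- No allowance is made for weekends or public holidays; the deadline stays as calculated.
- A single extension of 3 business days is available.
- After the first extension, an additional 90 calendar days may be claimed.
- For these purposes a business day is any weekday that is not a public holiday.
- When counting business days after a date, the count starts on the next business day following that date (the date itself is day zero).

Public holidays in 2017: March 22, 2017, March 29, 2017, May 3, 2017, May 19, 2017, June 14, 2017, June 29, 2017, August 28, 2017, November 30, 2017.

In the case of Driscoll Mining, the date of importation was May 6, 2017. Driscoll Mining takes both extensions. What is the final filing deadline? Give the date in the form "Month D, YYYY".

September 6, 2017

Starting the day after May 6, 2017 and counting 20 business days lands on June 5, 2017.
June 5, 2017 is a Monday; no weekend or holiday adjustment applies.
Applying the 3-business-day extension: 3 business days after June 5, 2017 is June 8, 2017.
June 8, 2017 falls on a Thursday. The rules make no weekend/holiday allowance, so it remains June 8, 2017.
The 90-calendar-day extension moves the deadline from June 8, 2017 to September 6, 2017.
September 6, 2017 is a Wednesday; no weekend or holiday adjustment applies.
The final due date is September 6, 2017.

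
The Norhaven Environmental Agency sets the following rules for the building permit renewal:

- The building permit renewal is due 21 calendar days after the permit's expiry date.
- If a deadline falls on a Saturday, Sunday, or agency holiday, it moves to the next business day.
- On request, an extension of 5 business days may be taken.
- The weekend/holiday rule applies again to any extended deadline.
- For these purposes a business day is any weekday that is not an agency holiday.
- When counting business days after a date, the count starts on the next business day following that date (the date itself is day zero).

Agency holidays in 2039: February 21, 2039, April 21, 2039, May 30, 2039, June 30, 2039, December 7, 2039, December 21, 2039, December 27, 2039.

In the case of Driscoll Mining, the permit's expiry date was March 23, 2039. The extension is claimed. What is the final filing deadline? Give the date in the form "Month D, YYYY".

Trigger date March 23, 2039 + 21 calendar days = April 13, 2039.
April 13, 2039 (Wednesday) is already a business day.
Applying the 5-business-day extension: 5 business days after April 13, 2039 is April 20, 2039.
April 20, 2039 (Wednesday) is already a business day.
The final due date is April 20, 2039.

April 20, 2039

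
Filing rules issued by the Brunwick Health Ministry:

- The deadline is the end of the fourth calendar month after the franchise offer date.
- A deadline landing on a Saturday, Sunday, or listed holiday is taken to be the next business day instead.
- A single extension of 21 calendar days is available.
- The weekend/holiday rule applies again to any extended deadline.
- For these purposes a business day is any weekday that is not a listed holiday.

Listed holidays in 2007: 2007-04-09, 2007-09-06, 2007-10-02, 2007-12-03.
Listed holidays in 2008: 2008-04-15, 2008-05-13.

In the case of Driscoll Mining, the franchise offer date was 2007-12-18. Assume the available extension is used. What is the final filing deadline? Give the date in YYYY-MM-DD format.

4 months after 2007-12-18 falls in April 2008; the last day of that month is 2008-04-30.
2008-04-30 is a Wednesday and not a listed holiday, so it stands.
The 21-calendar-day extension moves the deadline from 2008-04-30 to 2008-05-21.
2008-05-21 (Wednesday) is already a business day.
Final deadline: 2008-05-21.

2008-05-21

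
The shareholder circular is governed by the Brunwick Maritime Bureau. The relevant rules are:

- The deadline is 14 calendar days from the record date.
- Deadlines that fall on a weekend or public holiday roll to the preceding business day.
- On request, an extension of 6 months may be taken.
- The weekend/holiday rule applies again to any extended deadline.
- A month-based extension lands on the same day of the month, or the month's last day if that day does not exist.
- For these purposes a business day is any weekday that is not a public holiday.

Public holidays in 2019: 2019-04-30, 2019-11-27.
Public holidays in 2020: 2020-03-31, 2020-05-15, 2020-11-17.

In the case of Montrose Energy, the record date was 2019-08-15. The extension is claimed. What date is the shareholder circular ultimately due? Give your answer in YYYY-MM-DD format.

2020-02-28

14 calendar days after 2019-08-15 is 2019-08-29.
2019-08-29 (Thursday) is already a business day.
Applying the 6 months extension: 6 months after 2019-08-29 is 2020-02-29.
Because 2020-02-29 is a Saturday, the deadline becomes 2020-02-28 (Friday).
So the filing is due 2020-02-28.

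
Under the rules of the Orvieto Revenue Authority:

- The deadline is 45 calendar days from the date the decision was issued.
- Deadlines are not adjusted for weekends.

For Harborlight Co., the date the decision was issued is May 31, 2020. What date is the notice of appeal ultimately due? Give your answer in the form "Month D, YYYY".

Adding 45 calendar days to May 31, 2020 gives July 15, 2020.
No adjustment is made for weekends or holidays, so July 15, 2020 stands.
Deadline: July 15, 2020.

July 15, 2020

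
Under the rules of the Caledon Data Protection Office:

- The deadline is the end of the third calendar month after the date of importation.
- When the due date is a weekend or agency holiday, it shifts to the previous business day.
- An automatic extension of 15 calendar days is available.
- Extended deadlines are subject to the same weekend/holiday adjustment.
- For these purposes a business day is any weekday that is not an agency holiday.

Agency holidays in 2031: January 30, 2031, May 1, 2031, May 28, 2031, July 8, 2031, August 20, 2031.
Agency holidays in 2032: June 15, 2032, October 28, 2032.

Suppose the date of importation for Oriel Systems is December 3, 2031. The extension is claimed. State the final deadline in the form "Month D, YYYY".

April 15, 2032

The third month after December 3, 2031 is March 2032, whose last day is March 31, 2032.
March 31, 2032 (Wednesday) is already a business day.
The 15-calendar-day extension moves the deadline from March 31, 2032 to April 15, 2032.
April 15, 2032 is a Thursday and not a listed holiday, so it stands.
Final deadline: April 15, 2032.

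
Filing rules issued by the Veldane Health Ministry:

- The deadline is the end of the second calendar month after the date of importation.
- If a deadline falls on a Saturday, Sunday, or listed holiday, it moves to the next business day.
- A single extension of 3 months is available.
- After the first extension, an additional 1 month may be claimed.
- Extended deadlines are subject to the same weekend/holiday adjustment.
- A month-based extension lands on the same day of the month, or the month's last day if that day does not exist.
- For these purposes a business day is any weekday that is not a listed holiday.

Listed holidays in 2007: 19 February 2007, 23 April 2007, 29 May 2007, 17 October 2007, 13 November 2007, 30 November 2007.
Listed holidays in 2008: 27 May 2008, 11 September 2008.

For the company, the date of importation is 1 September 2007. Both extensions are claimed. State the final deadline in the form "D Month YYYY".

2 months after 1 September 2007 is November 2007; that month ends on 30 November 2007.
30 November 2007 falls on a listed holiday. Rolling to the next business day gives 3 December 2007, a Monday.
Add 3 months to 3 December 2007: 3 March 2008.
3 March 2008 (Monday) is already a business day.
Applying the 1 month extension: 1 month after 3 March 2008 is 3 April 2008.
Since 3 April 2008 is a Thursday and not a holiday, the date is unchanged.
Deadline: 3 April 2008.

3 April 2008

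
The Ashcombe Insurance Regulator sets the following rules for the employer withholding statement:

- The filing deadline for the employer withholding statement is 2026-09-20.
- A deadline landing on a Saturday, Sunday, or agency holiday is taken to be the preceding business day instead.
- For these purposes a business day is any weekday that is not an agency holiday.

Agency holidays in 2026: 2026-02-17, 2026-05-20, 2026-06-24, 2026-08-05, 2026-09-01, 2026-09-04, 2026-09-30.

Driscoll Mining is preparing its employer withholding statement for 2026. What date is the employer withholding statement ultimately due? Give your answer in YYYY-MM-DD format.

The stated deadline is 2026-09-20.
2026-09-20 falls on a Sunday. Rolling to the preceding business day gives 2026-09-18, a Friday.
So the filing is due 2026-09-18.

2026-09-18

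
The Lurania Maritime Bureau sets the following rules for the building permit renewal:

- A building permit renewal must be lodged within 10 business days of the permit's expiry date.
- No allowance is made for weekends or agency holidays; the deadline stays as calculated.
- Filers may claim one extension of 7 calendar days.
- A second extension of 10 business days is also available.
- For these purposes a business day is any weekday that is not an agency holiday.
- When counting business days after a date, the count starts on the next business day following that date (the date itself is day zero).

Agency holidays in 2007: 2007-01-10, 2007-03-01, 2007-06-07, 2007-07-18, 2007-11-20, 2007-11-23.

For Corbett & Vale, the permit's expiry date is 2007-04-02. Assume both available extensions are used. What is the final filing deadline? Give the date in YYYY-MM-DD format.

2007-05-07

10 business days after 2007-04-02, excluding weekends and holidays, is 2007-04-16.
No adjustment is made for weekends or holidays, so 2007-04-16 stands.
Applying the 7-calendar-day extension: 2007-04-16 + 7 days = 2007-04-23.
2007-04-23 is a Monday; no weekend or holiday adjustment applies.
Counting 10 further business days from 2007-04-23 reaches 2007-05-07.
2007-05-07 falls on a Monday. The rules make no weekend/holiday allowance, so it remains 2007-05-07.
The final due date is 2007-05-07.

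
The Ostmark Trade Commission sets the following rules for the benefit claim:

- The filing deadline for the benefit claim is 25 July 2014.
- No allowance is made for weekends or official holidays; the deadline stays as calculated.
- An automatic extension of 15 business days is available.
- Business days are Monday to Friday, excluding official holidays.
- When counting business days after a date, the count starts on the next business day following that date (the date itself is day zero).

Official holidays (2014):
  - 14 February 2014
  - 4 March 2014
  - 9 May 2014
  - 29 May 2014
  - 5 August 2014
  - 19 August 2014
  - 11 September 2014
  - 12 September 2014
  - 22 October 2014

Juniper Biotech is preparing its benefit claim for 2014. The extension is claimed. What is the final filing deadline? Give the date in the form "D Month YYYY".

18 August 2014

The stated deadline is 25 July 2014.
No adjustment is made for weekends or holidays, so 25 July 2014 stands.
Counting 15 further business days from 25 July 2014 reaches 18 August 2014.
18 August 2014 falls on a Monday. The rules make no weekend/holiday allowance, so it remains 18 August 2014.
So the filing is due 18 August 2014.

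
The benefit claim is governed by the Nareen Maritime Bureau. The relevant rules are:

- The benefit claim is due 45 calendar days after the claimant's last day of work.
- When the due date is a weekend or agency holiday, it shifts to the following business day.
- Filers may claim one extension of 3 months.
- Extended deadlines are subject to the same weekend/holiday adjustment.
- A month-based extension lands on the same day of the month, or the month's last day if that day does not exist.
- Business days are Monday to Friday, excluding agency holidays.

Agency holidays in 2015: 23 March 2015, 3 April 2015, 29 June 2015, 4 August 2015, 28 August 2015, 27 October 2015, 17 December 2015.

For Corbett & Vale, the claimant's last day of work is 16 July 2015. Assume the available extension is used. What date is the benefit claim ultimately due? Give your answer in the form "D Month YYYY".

30 November 2015

45 calendar days after 16 July 2015 is 30 August 2015.
Because 30 August 2015 is a Sunday, the deadline becomes 31 August 2015 (Monday).
The 3 months extension carries 31 August 2015 to 30 November 2015 (day 31 does not exist in November, so the month's last day is used).
Since 30 November 2015 is a Monday and not a holiday, the date is unchanged.
Final deadline: 30 November 2015.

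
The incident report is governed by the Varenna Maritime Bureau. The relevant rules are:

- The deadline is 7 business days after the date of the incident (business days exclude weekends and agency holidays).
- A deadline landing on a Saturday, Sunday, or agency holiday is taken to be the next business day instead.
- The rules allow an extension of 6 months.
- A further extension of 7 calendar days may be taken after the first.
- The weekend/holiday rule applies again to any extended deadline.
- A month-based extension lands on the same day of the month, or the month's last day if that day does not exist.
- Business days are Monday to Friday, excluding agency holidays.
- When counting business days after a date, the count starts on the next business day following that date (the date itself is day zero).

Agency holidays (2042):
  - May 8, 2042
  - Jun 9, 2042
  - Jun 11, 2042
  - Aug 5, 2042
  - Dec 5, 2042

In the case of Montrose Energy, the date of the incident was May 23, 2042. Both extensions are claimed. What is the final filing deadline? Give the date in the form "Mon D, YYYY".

Dec 10, 2042

7 business days after May 23, 2042, excluding weekends and holidays, is Jun 3, 2042.
Since Jun 3, 2042 is a Tuesday and not a holiday, the date is unchanged.
The 6 months extension carries Jun 3, 2042 to Dec 3, 2042.
Dec 3, 2042 is a Wednesday and not a listed holiday, so it stands.
Add the 7 calendar-day extension to Dec 3, 2042: Dec 10, 2042.
Since Dec 10, 2042 is a Wednesday and not a holiday, the date is unchanged.
Deadline: Dec 10, 2042.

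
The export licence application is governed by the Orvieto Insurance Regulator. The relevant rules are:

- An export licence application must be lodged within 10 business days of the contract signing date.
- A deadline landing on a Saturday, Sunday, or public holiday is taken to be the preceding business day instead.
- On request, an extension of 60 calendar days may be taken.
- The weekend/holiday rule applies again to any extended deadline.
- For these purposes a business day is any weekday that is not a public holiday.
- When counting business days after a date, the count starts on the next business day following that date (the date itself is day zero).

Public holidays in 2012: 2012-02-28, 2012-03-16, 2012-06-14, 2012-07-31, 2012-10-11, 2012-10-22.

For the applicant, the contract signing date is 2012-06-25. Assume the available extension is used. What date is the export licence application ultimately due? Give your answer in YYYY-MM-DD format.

10 business days after 2012-06-25, excluding weekends and holidays, is 2012-07-09.
2012-07-09 falls on a Monday, which is a business day, so no adjustment is needed.
The 60-calendar-day extension moves the deadline from 2012-07-09 to 2012-09-07.
2012-09-07 (Friday) is already a business day.
So the filing is due 2012-09-07.

2012-09-07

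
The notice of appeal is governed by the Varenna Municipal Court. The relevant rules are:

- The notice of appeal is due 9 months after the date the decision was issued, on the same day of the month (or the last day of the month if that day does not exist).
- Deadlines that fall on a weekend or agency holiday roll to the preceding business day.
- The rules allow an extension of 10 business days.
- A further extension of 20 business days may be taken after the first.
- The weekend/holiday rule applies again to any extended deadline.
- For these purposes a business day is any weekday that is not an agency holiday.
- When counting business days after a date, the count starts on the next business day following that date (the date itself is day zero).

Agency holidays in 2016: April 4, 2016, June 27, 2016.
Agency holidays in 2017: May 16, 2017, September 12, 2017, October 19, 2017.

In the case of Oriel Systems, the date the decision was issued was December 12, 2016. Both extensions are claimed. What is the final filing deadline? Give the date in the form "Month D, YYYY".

October 25, 2017

9 months from December 12, 2016 is September 12, 2017.
Because September 12, 2017 is a listed holiday, the deadline becomes September 11, 2017 (Monday).
Applying the 10-business-day extension: 10 business days after September 11, 2017 is September 26, 2017.
Since September 26, 2017 is a Tuesday and not a holiday, the date is unchanged.
Counting 20 further business days from September 26, 2017 reaches October 25, 2017.
October 25, 2017 falls on a Wednesday, which is a business day, so no adjustment is needed.
The final due date is October 25, 2017.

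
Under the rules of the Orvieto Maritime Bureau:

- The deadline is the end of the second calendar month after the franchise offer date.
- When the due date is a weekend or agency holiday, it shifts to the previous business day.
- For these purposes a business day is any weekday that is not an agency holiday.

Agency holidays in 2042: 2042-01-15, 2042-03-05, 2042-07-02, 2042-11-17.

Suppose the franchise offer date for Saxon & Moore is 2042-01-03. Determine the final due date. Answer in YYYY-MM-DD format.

2042-03-31

2 months after 2042-01-03 falls in March 2042; the last day of that month is 2042-03-31.
Since 2042-03-31 is a Monday and not a holiday, the date is unchanged.
The final due date is 2042-03-31.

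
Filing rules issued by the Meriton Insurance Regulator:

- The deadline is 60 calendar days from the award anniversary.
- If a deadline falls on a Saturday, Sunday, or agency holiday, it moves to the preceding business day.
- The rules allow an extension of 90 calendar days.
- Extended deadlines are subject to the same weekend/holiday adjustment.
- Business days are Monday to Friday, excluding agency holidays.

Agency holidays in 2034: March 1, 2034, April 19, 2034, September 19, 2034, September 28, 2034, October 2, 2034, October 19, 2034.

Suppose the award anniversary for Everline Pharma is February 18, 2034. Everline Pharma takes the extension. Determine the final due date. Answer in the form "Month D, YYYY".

July 17, 2034

60 calendar days after February 18, 2034 is April 19, 2034.
Because April 19, 2034 is a listed holiday, the deadline becomes April 18, 2034 (Tuesday).
The 90-calendar-day extension moves the deadline from April 18, 2034 to July 17, 2034.
July 17, 2034 is a Monday and not a listed holiday, so it stands.
Final deadline: July 17, 2034.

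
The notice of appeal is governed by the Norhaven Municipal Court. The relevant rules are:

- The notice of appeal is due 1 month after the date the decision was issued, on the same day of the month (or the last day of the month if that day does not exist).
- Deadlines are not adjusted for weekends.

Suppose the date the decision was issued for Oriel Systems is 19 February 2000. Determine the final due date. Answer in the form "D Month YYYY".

1 month after 19 February 2000, on the same day of the month, is 19 March 2000.
19 March 2000 falls on a Sunday. The rules make no weekend/holiday allowance, so it remains 19 March 2000.
Final deadline: 19 March 2000.

19 March 2000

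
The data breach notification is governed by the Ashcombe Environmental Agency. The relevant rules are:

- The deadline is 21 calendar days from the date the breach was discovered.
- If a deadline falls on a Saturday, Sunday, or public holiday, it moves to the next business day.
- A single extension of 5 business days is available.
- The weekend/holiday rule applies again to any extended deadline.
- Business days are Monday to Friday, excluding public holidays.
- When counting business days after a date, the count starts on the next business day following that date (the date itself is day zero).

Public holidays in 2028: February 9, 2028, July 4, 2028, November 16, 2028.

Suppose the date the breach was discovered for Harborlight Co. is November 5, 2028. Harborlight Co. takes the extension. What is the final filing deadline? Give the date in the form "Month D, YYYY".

December 4, 2028

Trigger date November 5, 2028 + 21 calendar days = November 26, 2028.
November 26, 2028 is a Sunday; the next business day is November 27, 2028 (Monday).
Counting 5 further business days from November 27, 2028 reaches December 4, 2028.
December 4, 2028 (Monday) is already a business day.
So the filing is due December 4, 2028.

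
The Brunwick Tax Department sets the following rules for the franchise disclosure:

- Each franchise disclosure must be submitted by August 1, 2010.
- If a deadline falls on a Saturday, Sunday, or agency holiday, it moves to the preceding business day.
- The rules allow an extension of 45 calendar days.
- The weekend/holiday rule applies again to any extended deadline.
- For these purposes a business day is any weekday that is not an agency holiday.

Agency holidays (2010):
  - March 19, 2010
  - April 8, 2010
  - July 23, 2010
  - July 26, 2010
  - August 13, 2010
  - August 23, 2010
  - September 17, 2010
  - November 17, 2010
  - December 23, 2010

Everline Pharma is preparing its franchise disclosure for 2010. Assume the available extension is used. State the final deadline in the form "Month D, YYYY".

The stated deadline is August 1, 2010.
August 1, 2010 is a Sunday; the preceding business day is July 30, 2010 (Friday).
Applying the 45-calendar-day extension: July 30, 2010 + 45 days = September 13, 2010.
September 13, 2010 (Monday) is already a business day.
So the filing is due September 13, 2010.

September 13, 2010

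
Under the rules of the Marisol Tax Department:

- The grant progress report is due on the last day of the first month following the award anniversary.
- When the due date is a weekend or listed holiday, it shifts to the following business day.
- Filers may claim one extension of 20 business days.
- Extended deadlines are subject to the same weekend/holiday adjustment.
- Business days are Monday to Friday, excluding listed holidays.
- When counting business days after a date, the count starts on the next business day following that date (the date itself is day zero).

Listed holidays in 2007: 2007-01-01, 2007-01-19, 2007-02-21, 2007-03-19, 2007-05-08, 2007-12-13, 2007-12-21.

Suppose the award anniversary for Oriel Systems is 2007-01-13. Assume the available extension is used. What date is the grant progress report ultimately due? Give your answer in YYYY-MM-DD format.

1 month after 2007-01-13 falls in February 2007; the last day of that month is 2007-02-28.
2007-02-28 (Wednesday) is already a business day.
The 20-business-day extension runs from 2007-02-28 to 2007-03-29.
2007-03-29 falls on a Thursday, which is a business day, so no adjustment is needed.
Deadline: 2007-03-29.

2007-03-29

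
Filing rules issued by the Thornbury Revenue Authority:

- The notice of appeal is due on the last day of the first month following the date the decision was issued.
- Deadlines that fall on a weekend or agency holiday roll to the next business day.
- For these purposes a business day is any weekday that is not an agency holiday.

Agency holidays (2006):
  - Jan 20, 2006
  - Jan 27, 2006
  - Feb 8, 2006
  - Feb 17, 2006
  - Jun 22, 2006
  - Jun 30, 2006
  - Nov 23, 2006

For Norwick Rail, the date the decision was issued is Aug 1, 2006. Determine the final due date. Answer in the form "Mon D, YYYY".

1 month after Aug 1, 2006 is September 2006; that month ends on Sep 30, 2006.
Sep 30, 2006 falls on a Saturday. Rolling to the next business day gives Oct 2, 2006, a Monday.
Final deadline: Oct 2, 2006.

Oct 2, 2006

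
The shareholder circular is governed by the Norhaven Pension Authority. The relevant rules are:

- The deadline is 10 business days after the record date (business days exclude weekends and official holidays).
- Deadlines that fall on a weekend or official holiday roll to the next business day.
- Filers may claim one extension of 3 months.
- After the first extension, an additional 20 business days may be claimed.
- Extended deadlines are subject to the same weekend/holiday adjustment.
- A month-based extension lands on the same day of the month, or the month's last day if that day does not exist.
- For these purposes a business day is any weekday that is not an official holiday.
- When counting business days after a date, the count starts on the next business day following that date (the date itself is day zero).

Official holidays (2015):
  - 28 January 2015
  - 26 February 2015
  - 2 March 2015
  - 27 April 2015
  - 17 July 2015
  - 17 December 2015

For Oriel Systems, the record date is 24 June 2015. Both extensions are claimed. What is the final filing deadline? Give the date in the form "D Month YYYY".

5 November 2015

Counting 10 business days after 24 June 2015 (skipping weekends and listed holidays) reaches 8 July 2015.
8 July 2015 is a Wednesday and not a listed holiday, so it stands.
Add 3 months to 8 July 2015: 8 October 2015.
8 October 2015 is a Thursday and not a listed holiday, so it stands.
Applying the 20-business-day extension: 20 business days after 8 October 2015 is 5 November 2015.
5 November 2015 (Thursday) is already a business day.
So the filing is due 5 November 2015.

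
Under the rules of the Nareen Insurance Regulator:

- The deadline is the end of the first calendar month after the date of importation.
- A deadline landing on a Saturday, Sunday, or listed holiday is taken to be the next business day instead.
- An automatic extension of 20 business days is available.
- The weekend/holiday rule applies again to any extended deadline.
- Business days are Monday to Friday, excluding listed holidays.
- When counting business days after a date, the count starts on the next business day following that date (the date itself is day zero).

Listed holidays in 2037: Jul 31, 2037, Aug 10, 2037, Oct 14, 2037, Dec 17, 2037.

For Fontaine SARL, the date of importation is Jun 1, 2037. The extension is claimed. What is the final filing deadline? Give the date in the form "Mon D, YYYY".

1 month after Jun 1, 2037 falls in July 2037; the last day of that month is Jul 31, 2037.
Jul 31, 2037 falls on a listed holiday. Rolling to the next business day gives Aug 3, 2037, a Monday.
Counting 20 further business days from Aug 3, 2037 reaches Sep 1, 2037.
Sep 1, 2037 falls on a Tuesday, which is a business day, so no adjustment is needed.
Final deadline: Sep 1, 2037.

Sep 1, 2037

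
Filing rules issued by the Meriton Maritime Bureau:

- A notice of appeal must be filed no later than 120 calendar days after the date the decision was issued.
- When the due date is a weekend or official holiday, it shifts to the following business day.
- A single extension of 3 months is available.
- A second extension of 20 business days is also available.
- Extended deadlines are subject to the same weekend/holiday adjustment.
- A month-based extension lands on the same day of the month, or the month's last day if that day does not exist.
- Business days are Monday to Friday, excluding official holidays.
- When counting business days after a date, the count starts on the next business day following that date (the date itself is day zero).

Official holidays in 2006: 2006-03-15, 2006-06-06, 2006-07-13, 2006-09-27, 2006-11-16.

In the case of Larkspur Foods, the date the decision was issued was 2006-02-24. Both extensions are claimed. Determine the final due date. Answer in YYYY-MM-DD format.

2006-10-25

Adding 120 calendar days to 2006-02-24 gives 2006-06-24.
2006-06-24 falls on a Saturday. Rolling to the next business day gives 2006-06-26, a Monday.
Add 3 months to 2006-06-26: 2006-09-26.
2006-09-26 (Tuesday) is already a business day.
The 20-business-day extension runs from 2006-09-26 to 2006-10-25.
2006-10-25 is a Wednesday and not a listed holiday, so it stands.
Deadline: 2006-10-25.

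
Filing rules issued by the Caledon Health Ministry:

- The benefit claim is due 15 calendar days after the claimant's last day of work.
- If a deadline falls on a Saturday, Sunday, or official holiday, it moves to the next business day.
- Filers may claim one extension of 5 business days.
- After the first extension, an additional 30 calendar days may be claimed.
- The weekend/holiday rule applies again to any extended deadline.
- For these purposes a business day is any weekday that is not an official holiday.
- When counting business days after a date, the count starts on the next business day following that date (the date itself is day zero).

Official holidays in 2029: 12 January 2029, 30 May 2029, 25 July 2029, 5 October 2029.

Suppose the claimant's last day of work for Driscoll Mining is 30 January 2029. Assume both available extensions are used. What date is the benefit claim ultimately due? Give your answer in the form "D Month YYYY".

23 March 2029

Adding 15 calendar days to 30 January 2029 gives 14 February 2029.
14 February 2029 falls on a Wednesday, which is a business day, so no adjustment is needed.
Counting 5 further business days from 14 February 2029 reaches 21 February 2029.
21 February 2029 is a Wednesday and not a listed holiday, so it stands.
Applying the 30-calendar-day extension: 21 February 2029 + 30 days = 23 March 2029.
23 March 2029 falls on a Friday, which is a business day, so no adjustment is needed.
The final due date is 23 March 2029.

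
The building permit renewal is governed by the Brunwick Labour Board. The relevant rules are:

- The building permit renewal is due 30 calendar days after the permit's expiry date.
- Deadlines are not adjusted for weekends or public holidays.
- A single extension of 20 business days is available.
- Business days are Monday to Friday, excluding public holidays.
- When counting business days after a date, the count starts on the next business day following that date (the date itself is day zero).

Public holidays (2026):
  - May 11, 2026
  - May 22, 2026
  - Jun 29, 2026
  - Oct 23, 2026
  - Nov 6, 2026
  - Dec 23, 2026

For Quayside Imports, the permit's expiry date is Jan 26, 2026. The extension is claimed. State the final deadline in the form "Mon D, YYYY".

Mar 25, 2026

30 calendar days after Jan 26, 2026 is Feb 25, 2026.
Feb 25, 2026 is a Wednesday; no weekend or holiday adjustment applies.
Counting 20 further business days from Feb 25, 2026 reaches Mar 25, 2026.
Mar 25, 2026 is a Wednesday; no weekend or holiday adjustment applies.
Final deadline: Mar 25, 2026.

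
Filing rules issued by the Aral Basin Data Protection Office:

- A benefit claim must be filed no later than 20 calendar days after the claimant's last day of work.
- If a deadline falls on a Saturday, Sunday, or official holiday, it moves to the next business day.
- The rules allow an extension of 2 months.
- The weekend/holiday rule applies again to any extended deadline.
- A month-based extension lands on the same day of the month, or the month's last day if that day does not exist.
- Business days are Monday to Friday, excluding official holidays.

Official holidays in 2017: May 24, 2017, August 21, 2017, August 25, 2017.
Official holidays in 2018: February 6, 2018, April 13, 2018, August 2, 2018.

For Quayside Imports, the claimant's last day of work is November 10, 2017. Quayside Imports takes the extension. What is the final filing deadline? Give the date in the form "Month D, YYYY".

January 30, 2018

Adding 20 calendar days to November 10, 2017 gives November 30, 2017.
November 30, 2017 is a Thursday and not a listed holiday, so it stands.
The 2 months extension carries November 30, 2017 to January 30, 2018.
January 30, 2018 is a Tuesday and not a listed holiday, so it stands.
Deadline: January 30, 2018.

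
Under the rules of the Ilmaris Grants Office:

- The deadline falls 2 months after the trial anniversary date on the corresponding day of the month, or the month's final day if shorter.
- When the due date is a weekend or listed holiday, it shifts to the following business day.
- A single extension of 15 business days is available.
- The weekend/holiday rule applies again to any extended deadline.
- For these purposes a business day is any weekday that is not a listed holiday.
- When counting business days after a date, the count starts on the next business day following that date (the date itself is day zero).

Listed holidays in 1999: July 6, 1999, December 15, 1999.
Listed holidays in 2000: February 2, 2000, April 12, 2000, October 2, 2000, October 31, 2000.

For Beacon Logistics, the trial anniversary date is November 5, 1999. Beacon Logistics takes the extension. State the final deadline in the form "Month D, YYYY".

January 26, 2000

2 months after November 5, 1999, on the same day of the month, is January 5, 2000.
January 5, 2000 is a Wednesday and not a listed holiday, so it stands.
The 15-business-day extension runs from January 5, 2000 to January 26, 2000.
Since January 26, 2000 is a Wednesday and not a holiday, the date is unchanged.
Deadline: January 26, 2000.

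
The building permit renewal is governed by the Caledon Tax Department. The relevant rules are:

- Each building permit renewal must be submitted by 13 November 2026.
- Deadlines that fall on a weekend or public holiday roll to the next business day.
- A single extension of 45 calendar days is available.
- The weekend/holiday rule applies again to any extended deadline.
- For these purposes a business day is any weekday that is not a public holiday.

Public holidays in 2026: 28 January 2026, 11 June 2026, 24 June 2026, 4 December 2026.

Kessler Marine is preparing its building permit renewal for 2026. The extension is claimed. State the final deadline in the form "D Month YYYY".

The stated deadline is 13 November 2026.
13 November 2026 (Friday) is already a business day.
Add the 45 calendar-day extension to 13 November 2026: 28 December 2026.
Since 28 December 2026 is a Monday and not a holiday, the date is unchanged.
Deadline: 28 December 2026.

28 December 2026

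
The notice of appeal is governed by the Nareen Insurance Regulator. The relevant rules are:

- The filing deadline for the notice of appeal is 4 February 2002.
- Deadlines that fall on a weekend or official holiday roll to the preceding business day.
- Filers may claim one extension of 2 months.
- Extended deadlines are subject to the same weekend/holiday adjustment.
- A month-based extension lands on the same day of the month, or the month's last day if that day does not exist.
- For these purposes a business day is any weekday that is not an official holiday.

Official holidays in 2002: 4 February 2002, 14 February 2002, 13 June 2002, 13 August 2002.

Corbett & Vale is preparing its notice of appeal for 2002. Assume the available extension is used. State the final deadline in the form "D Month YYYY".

Start from the fixed due date, 4 February 2002.
4 February 2002 is a listed holiday; the preceding business day is 1 February 2002 (Friday).
Applying the 2 months extension: 2 months after 1 February 2002 is 1 April 2002.
1 April 2002 is a Monday and not a listed holiday, so it stands.
The final due date is 1 April 2002.

1 April 2002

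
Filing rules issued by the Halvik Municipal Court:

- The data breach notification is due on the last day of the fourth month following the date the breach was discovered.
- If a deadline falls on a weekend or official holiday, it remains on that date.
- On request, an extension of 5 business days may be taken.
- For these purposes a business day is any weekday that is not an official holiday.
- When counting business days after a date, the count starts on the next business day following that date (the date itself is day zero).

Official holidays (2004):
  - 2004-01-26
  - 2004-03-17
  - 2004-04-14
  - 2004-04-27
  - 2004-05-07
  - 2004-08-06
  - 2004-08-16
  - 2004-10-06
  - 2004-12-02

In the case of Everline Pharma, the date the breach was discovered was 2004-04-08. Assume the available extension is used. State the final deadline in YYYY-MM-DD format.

The fourth month after 2004-04-08 is August 2004, whose last day is 2004-08-31.
2004-08-31 falls on a Tuesday. The rules make no weekend/holiday allowance, so it remains 2004-08-31.
The 5-business-day extension runs from 2004-08-31 to 2004-09-07.
2004-09-07 is a Tuesday; no weekend or holiday adjustment applies.
Deadline: 2004-09-07.

2004-09-07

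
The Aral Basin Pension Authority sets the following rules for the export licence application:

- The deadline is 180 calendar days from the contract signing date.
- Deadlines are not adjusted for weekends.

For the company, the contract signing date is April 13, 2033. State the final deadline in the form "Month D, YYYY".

Adding 180 calendar days to April 13, 2033 gives October 10, 2033.
October 10, 2033 falls on a Monday. The rules make no weekend/holiday allowance, so it remains October 10, 2033.
The final due date is October 10, 2033.

October 10, 2033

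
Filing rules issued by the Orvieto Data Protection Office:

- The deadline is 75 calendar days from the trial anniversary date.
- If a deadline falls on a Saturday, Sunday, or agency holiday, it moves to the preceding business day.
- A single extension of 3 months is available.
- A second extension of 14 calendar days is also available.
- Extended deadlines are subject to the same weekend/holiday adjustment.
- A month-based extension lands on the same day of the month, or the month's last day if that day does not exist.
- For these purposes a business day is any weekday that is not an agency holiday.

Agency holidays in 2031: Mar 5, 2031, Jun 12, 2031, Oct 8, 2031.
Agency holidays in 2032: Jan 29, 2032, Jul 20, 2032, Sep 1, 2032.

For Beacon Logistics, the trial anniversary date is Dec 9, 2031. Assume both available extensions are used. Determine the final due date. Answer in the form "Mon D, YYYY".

Trigger date Dec 9, 2031 + 75 calendar days = Feb 22, 2032.
Feb 22, 2032 is a Sunday, so it moves to the preceding business day, Feb 20, 2032 (Friday).
Applying the 3 months extension: 3 months after Feb 20, 2032 is May 20, 2032.
May 20, 2032 falls on a Thursday, which is a business day, so no adjustment is needed.
With the 14-day extension, May 20, 2032 becomes Jun 3, 2032.
Jun 3, 2032 (Thursday) is already a business day.
So the filing is due Jun 3, 2032.

Jun 3, 2032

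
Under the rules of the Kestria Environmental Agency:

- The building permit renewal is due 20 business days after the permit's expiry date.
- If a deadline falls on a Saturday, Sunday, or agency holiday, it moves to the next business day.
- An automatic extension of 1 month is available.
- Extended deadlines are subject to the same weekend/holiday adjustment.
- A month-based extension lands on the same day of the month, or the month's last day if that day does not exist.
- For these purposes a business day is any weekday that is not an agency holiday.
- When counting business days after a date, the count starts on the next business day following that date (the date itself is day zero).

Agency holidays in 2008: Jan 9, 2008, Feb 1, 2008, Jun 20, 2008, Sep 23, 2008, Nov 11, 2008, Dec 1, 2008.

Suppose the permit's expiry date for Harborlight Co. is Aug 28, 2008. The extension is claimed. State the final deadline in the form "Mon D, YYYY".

Oct 27, 2008

Starting the day after Aug 28, 2008 and counting 20 business days lands on Sep 26, 2008.
Since Sep 26, 2008 is a Friday and not a holiday, the date is unchanged.
The 1 month extension carries Sep 26, 2008 to Oct 26, 2008.
Because Oct 26, 2008 is a Sunday, the deadline becomes Oct 27, 2008 (Monday).
So the filing is due Oct 27, 2008.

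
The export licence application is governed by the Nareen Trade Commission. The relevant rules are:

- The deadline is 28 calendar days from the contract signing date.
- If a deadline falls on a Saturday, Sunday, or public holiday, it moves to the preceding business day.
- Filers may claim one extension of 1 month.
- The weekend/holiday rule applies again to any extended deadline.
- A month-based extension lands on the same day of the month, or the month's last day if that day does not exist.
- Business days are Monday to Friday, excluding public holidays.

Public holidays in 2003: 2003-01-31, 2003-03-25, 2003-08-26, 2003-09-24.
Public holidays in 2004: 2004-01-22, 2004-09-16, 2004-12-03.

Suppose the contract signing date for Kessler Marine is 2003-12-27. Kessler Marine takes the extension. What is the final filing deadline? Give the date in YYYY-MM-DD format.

Trigger date 2003-12-27 + 28 calendar days = 2004-01-24.
2004-01-24 is a Saturday, so it moves to the preceding business day, 2004-01-23 (Friday).
Add 1 month to 2004-01-23: 2004-02-23.
2004-02-23 (Monday) is already a business day.
So the filing is due 2004-02-23.

2004-02-23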